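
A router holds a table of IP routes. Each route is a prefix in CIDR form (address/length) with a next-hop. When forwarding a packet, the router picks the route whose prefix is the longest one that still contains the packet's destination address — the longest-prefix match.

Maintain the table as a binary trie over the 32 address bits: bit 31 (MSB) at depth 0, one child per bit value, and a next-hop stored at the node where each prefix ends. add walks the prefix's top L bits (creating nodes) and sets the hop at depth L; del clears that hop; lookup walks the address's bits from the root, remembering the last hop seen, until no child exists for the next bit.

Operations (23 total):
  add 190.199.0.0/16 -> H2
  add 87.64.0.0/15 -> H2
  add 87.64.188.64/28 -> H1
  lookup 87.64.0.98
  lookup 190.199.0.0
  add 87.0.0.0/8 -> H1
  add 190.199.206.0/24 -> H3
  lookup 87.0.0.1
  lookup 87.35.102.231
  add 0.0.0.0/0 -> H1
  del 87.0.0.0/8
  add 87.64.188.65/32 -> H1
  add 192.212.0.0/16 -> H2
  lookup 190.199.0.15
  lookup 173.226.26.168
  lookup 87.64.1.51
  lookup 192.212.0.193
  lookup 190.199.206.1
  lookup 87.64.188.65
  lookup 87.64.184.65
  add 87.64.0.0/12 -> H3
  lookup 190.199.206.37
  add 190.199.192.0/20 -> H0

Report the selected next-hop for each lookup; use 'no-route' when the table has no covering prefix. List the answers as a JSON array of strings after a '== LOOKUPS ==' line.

Process each operation:
  add 190.199.0.0/16 -> H2 at depth 16
  add 87.64.0.0/15 -> H2 at depth 15
  add 87.64.188.64/28 -> H1 at depth 28
  lookup 87.64.0.98: bits 0101011101000000 walk d0:-→d1:-→d2:-→d3:-→d4:-→d5:-→d6:-→d7:-→d8:-→d9:-→d10:-→d11:-→d12:-→d13:-→d14:-→d15:H2→d16:- -> H2
  lookup 190.199.0.0: bits 1011111011000111 walk d0:-→d1:-→d2:-→d3:-→d4:-→d5:-→d6:-→d7:-→d8:-→d9:-→d10:-→d11:-→d12:-→d13:-→d14:-→d15:-→d16:H2 -> H2
  add 87.0.0.0/8 -> H1 at depth 8
  add 190.199.206.0/24 -> H3 at depth 24
  lookup 87.0.0.1: bits 010101110 walk d0:-→d1:-→d2:-→d3:-→d4:-→d5:-→d6:-→d7:-→d8:H1→d9:- -> H1
  lookup 87.35.102.231: bits 010101110 walk d0:-→d1:-→d2:-→d3:-→d4:-→d5:-→d6:-→d7:-→d8:H1→d9:- -> H1
  add 0.0.0.0/0 -> H1 at depth 0
  del 87.0.0.0/8 (clear depth 8)
  add 87.64.188.65/32 -> H1 at depth 32
  add 192.212.0.0/16 -> H2 at depth 16
  lookup 190.199.0.15: bits 1011111011000111 walk d0:H1→d1:-→d2:-→d3:-→d4:-→d5:-→d6:-→d7:-→d8:-→d9:-→d10:-→d11:-→d12:-→d13:-→d14:-→d15:-→d16:H2 -> H2
  lookup 173.226.26.168: bits 101 walk d0:H1→d1:-→d2:-→d3:- -> H1
  lookup 87.64.1.51: bits 0101011101000000 walk d0:H1→d1:-→d2:-→d3:-→d4:-→d5:-→d6:-→d7:-→d8:-→d9:-→d10:-→d11:-→d12:-→d13:-→d14:-→d15:H2→d16:- -> H2
  lookup 192.212.0.193: bits 1100000011010100 walk d0:H1→d1:-→d2:-→d3:-→d4:-→d5:-→d6:-→d7:-→d8:-→d9:-→d10:-→d11:-→d12:-→d13:-→d14:-→d15:-→d16:H2 -> H2
  lookup 190.199.206.1: bits 101111101100011111001110 walk d0:H1→d1:-→d2:-→d3:-→d4:-→d5:-→d6:-→d7:-→d8:-→d9:-→d10:-→d11:-→d12:-→d13:-→d14:-→d15:-→d16:H2→d17:-→d18:-→d19:-→d20:-→d21:-→d22:-→d23:-→d24:H3 -> H3
  lookup 87.64.188.65: bits 01010111010000001011110001000001 walk d0:H1→d1:-→d2:-→d3:-→d4:-→d5:-→d6:-→d7:-→d8:-→d9:-→d10:-→d11:-→d12:-→d13:-→d14:-→d15:H2→d16:-→d17:-→d18:-→d19:-→d20:-→d21:-→d22:-→d23:-→d24:-→d25:-→d26:-→d27:-→d28:H1→d29:-→d30:-→d31:-→d32:H1 -> H1
  lookup 87.64.184.65: bits 010101110100000010111 walk d0:H1→d1:-→d2:-→d3:-→d4:-→d5:-→d6:-→d7:-→d8:-→d9:-→d10:-→d11:-→d12:-→d13:-→d14:-→d15:H2→d16:-→d17:-→d18:-→d19:-→d20:-→d21:- -> H2
  add 87.64.0.0/12 -> H3 at depth 12
  lookup 190.199.206.37: bits 101111101100011111001110 walk d0:H1→d1:-→d2:-→d3:-→d4:-→d5:-→d6:-→d7:-→d8:-→d9:-→d10:-→d11:-→d12:-→d13:-→d14:-→d15:-→d16:H2→d17:-→d18:-→d19:-→d20:-→d21:-→d22:-→d23:-→d24:H3 -> H3
  add 190.199.192.0/20 -> H0 at depth 20

== LOOKUPS ==
["H2","H2","H1","H1","H2","H1","H2","H2","H3","H1","H2","H3"]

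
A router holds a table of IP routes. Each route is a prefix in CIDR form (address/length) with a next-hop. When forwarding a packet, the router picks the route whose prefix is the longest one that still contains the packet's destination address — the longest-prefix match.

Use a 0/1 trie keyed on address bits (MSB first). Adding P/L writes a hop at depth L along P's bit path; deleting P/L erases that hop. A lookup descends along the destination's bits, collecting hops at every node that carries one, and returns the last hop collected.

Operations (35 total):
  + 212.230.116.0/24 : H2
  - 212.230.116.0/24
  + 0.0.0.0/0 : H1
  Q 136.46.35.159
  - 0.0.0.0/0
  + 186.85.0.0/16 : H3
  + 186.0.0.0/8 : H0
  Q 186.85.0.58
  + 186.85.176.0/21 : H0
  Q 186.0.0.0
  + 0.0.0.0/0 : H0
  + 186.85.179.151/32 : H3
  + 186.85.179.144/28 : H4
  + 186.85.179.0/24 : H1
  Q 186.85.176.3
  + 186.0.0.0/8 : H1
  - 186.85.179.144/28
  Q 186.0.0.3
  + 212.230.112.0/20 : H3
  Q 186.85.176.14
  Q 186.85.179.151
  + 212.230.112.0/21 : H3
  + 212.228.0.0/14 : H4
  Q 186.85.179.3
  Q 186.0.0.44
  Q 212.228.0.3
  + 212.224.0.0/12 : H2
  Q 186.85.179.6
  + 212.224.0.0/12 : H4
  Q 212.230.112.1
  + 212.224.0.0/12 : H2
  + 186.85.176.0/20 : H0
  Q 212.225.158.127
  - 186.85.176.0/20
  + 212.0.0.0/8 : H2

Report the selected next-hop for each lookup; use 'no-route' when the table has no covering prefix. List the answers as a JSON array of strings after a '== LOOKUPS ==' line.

Apply in order:
  + 212.230.116.0/24 (H2) depth=24
  del 212.230.116.0/24 (clear depth 24)
  + 0.0.0.0/0 (H1) depth=0
  lookup 136.46.35.159: bits 1 walk d0:H1→d1:- -> H1
  del 0.0.0.0/0 (clear depth 0)
  + 186.85.0.0/16 (H3) depth=16
  + 186.0.0.0/8 (H0) depth=8
  lookup 186.85.0.58: bits 1011101001010101 walk d0:-→d1:-→d2:-→d3:-→d4:-→d5:-→d6:-→d7:-→d8:H0→d9:-→d10:-→d11:-→d12:-→d13:-→d14:-→d15:-→d16:H3 -> H3
  + 186.85.176.0/21 (H0) depth=21
  lookup 186.0.0.0: bits 101110100 walk d0:-→d1:-→d2:-→d3:-→d4:-→d5:-→d6:-→d7:-→d8:H0→d9:- -> H0
  + 0.0.0.0/0 (H0) depth=0
  + 186.85.179.151/32 (H3) depth=32
  + 186.85.179.144/28 (H4) depth=28
  + 186.85.179.0/24 (H1) depth=24
  lookup 186.85.176.3: bits 1011101001010101101100 walk d0:H0→d1:-→d2:-→d3:-→d4:-→d5:-→d6:-→d7:-→d8:H0→d9:-→d10:-→d11:-→d12:-→d13:-→d14:-→d15:-→d16:H3→d17:-→d18:-→d19:-→d20:-→d21:H0→d22:- -> H0
  + 186.0.0.0/8 (H1) depth=8
  del 186.85.179.144/28 (clear depth 28)
  lookup 186.0.0.3: bits 101110100 walk d0:H0→d1:-→d2:-→d3:-→d4:-→d5:-→d6:-→d7:-→d8:H1→d9:- -> H1
  + 212.230.112.0/20 (H3) depth=20
  lookup 186.85.176.14: bits 1011101001010101101100 walk d0:H0→d1:-→d2:-→d3:-→d4:-→d5:-→d6:-→d7:-→d8:H1→d9:-→d10:-→d11:-→d12:-→d13:-→d14:-→d15:-→d16:H3→d17:-→d18:-→d19:-→d20:-→d21:H0→d22:- -> H0
  lookup 186.85.179.151: bits 10111010010101011011001110010111 walk d0:H0→d1:-→d2:-→d3:-→d4:-→d5:-→d6:-→d7:-→d8:H1→d9:-→d10:-→d11:-→d12:-→d13:-→d14:-→d15:-→d16:H3→d17:-→d18:-→d19:-→d20:-→d21:H0→d22:-→d23:-→d24:H1→d25:-→d26:-→d27:-→d28:-→d29:-→d30:-→d31:-→d32:H3 -> H3
  + 212.230.112.0/21 (H3) depth=21
  + 212.228.0.0/14 (H4) depth=14
  lookup 186.85.179.3: bits 101110100101010110110011 walk d0:H0→d1:-→d2:-→d3:-→d4:-→d5:-→d6:-→d7:-→d8:H1→d9:-→d10:-→d11:-→d12:-→d13:-→d14:-→d15:-→d16:H3→d17:-→d18:-→d19:-→d20:-→d21:H0→d22:-→d23:-→d24:H1 -> H1
  lookup 186.0.0.44: bits 101110100 walk d0:H0→d1:-→d2:-→d3:-→d4:-→d5:-→d6:-→d7:-→d8:H1→d9:- -> H1
  lookup 212.228.0.3: bits 11010100111001 walk d0:H0→d1:-→d2:-→d3:-→d4:-→d5:-→d6:-→d7:-→d8:-→d9:-→d10:-→d11:-→d12:-→d13:-→d14:H4 -> H4
  + 212.224.0.0/12 (H2) depth=12
  lookup 186.85.179.6: bits 101110100101010110110011 walk d0:H0→d1:-→d2:-→d3:-→d4:-→d5:-→d6:-→d7:-→d8:H1→d9:-→d10:-→d11:-→d12:-→d13:-→d14:-→d15:-→d16:H3→d17:-→d18:-→d19:-→d20:-→d21:H0→d22:-→d23:-→d24:H1 -> H1
  + 212.224.0.0/12 (H4) depth=12
  lookup 212.230.112.1: bits 110101001110011001110 walk d0:H0→d1:-→d2:-→d3:-→d4:-→d5:-→d6:-→d7:-→d8:-→d9:-→d10:-→d11:-→d12:H4→d13:-→d14:H4→d15:-→d16:-→d17:-→d18:-→d19:-→d20:H3→d21:H3 -> H3
  + 212.224.0.0/12 (H2) depth=12
  + 186.85.176.0/20 (H0) depth=20
  lookup 212.225.158.127: bits 1101010011100 walk d0:H0→d1:-→d2:-→d3:-→d4:-→d5:-→d6:-→d7:-→d8:-→d9:-→d10:-→d11:-→d12:H2→d13:- -> H2
  del 186.85.176.0/20 (clear depth 20)
  + 212.0.0.0/8 (H2) depth=8

== LOOKUPS ==
["H1","H3","H0","H0","H1","H0","H3","H1","H1","H4","H1","H3","H2"]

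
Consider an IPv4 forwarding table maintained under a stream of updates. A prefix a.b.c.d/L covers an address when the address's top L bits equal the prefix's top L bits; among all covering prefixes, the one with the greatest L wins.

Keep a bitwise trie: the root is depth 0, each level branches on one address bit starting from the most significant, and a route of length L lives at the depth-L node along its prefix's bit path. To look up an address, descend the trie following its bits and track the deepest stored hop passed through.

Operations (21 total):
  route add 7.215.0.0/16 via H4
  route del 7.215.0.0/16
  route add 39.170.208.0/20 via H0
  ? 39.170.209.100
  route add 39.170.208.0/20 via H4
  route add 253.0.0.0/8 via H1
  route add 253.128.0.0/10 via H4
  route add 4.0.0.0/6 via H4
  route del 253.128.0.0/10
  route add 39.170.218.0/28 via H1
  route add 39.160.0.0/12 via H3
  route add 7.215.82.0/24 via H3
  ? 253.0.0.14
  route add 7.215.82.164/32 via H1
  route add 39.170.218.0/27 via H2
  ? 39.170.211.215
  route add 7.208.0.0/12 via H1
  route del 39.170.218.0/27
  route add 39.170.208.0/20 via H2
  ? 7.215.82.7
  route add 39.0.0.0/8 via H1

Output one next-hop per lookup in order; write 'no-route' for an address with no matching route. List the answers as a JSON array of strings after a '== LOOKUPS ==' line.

Process each operation:
  add 7.215.0.0/16 -> H4 at depth 16
  - 7.215.0.0/16 clear@16
  add 39.170.208.0/20 -> H0 at depth 20
  lookup 39.170.209.100: bits 00100111101010101101 walk d0:-→d1:-→d2:-→d3:-→d4:-→d5:-→d6:-→d7:-→d8:-→d9:-→d10:-→d11:-→d12:-→d13:-→d14:-→d15:-→d16:-→d17:-→d18:-→d19:-→d20:H0 -> H0
  add 39.170.208.0/20 -> H4 at depth 20
  add 253.0.0.0/8 -> H1 at depth 8
  add 253.128.0.0/10 -> H4 at depth 10
  add 4.0.0.0/6 -> H4 at depth 6
  - 253.128.0.0/10 clear@10
  add 39.170.218.0/28 -> H1 at depth 28
  add 39.160.0.0/12 -> H3 at depth 12
  add 7.215.82.0/24 -> H3 at depth 24
  lookup 253.0.0.14: bits 11111101 walk d0:-→d1:-→d2:-→d3:-→d4:-→d5:-→d6:-→d7:-→d8:H1 -> H1
  add 7.215.82.164/32 -> H1 at depth 32
  add 39.170.218.0/27 -> H2 at depth 27
  lookup 39.170.211.215: bits 00100111101010101101 walk d0:-→d1:-→d2:-→d3:-→d4:-→d5:-→d6:-→d7:-→d8:-→d9:-→d10:-→d11:-→d12:H3→d13:-→d14:-→d15:-→d16:-→d17:-→d18:-→d19:-→d20:H4 -> H4
  add 7.208.0.0/12 -> H1 at depth 12
  - 39.170.218.0/27 clear@27
  add 39.170.208.0/20 -> H2 at depth 20
  lookup 7.215.82.7: bits 000001111101011101010010 walk d0:-→d1:-→d2:-→d3:-→d4:-→d5:-→d6:H4→d7:-→d8:-→d9:-→d10:-→d11:-→d12:H1→d13:-→d14:-→d15:-→d16:-→d17:-→d18:-→d19:-→d20:-→d21:-→d22:-→d23:-→d24:H3 -> H3
  add 39.0.0.0/8 -> H1 at depth 8

== LOOKUPS ==
["H0","H1","H4","H3"]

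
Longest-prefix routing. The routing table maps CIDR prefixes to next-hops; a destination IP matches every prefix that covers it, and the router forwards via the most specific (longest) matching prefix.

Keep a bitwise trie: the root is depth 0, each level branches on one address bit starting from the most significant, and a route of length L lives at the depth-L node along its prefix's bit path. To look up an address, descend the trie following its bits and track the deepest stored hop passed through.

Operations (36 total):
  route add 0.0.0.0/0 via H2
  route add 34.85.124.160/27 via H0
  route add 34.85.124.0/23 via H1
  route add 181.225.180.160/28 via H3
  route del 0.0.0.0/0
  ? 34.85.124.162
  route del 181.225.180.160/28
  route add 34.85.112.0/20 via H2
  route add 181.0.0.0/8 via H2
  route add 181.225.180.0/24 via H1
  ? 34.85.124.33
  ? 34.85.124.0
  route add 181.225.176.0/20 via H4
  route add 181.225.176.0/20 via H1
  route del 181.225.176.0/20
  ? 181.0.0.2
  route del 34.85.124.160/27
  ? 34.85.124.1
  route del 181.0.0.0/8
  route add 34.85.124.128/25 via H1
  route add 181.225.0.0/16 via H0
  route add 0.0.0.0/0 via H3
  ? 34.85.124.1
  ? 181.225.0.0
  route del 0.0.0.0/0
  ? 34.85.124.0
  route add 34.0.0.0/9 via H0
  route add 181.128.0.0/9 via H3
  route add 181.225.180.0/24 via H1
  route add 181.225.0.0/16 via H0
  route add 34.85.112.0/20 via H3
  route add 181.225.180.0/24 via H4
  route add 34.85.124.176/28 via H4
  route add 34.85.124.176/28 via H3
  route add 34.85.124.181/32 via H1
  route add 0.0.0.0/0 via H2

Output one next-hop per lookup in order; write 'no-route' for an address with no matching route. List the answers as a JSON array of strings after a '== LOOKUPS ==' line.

Apply in order:
  add 0.0.0.0/0 -> H2 at depth 0
  add 34.85.124.160/27 -> H0 at depth 27
  add 34.85.124.0/23 -> H1 at depth 23
  add 181.225.180.160/28 -> H3 at depth 28
  - 0.0.0.0/0 clear@0
  Q 34.85.124.162: descend 001000100101010101111100101 ; hops seen [H1,H0] ; pick H0
  - 181.225.180.160/28 clear@28
  add 34.85.112.0/20 -> H2 at depth 20
  add 181.0.0.0/8 -> H2 at depth 8
  add 181.225.180.0/24 -> H1 at depth 24
  Q 34.85.124.33: descend 001000100101010101111100 ; hops seen [H2,H1] ; pick H1
  Q 34.85.124.0: descend 001000100101010101111100 ; hops seen [H2,H1] ; pick H1
  add 181.225.176.0/20 -> H4 at depth 20
  add 181.225.176.0/20 -> H1 at depth 20
  - 181.225.176.0/20 clear@20
  Q 181.0.0.2: descend 10110101 ; hops seen [H2] ; pick H2
  - 34.85.124.160/27 clear@27
  Q 34.85.124.1: descend 001000100101010101111100 ; hops seen [H2,H1] ; pick H1
  - 181.0.0.0/8 clear@8
  add 34.85.124.128/25 -> H1 at depth 25
  add 181.225.0.0/16 -> H0 at depth 16
  add 0.0.0.0/0 -> H3 at depth 0
  Q 34.85.124.1: descend 001000100101010101111100 ; hops seen [H3,H2,H1] ; pick H1
  Q 181.225.0.0: descend 1011010111100001 ; hops seen [H3,H0] ; pick H0
  - 0.0.0.0/0 clear@0
  Q 34.85.124.0: descend 001000100101010101111100 ; hops seen [H2,H1] ; pick H1
  add 34.0.0.0/9 -> H0 at depth 9
  add 181.128.0.0/9 -> H3 at depth 9
  add 181.225.180.0/24 -> H1 at depth 24
  add 181.225.0.0/16 -> H0 at depth 16
  add 34.85.112.0/20 -> H3 at depth 20
  add 181.225.180.0/24 -> H4 at depth 24
  add 34.85.124.176/28 -> H4 at depth 28
  add 34.85.124.176/28 -> H3 at depth 28
  add 34.85.124.181/32 -> H1 at depth 32
  add 0.0.0.0/0 -> H2 at depth 0

== LOOKUPS ==
["H0","H1","H1","H2","H1","H1","H0","H1"]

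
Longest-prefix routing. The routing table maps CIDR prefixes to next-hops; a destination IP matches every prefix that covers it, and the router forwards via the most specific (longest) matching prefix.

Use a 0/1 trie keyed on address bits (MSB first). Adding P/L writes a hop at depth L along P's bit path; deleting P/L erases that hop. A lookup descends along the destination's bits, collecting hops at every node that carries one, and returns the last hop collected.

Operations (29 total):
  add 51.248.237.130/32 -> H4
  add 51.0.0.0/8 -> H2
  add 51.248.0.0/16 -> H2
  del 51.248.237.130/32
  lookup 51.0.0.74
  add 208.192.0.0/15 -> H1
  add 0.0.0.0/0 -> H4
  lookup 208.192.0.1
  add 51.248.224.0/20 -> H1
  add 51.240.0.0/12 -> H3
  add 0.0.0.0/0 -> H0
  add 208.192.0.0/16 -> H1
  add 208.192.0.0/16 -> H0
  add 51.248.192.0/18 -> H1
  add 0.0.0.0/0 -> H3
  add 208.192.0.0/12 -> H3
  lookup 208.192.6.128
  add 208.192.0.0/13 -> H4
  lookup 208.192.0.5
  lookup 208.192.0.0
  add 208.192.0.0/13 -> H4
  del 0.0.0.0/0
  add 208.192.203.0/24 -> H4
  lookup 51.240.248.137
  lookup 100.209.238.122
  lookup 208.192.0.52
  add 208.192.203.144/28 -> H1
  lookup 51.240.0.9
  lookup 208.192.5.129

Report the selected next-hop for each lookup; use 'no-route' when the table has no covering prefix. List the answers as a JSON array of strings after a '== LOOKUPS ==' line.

Apply in order:
  add 51.248.237.130/32 -> H4 at depth 32
  add 51.0.0.0/8 -> H2 at depth 8
  add 51.248.0.0/16 -> H2 at depth 16
  del 51.248.237.130/32 (clear depth 32)
  lookup 51.0.0.74: bits 00110011 walk d0:-→d1:-→d2:-→d3:-→d4:-→d5:-→d6:-→d7:-→d8:H2 -> H2
  add 208.192.0.0/15 -> H1 at depth 15
  add 0.0.0.0/0 -> H4 at depth 0
  lookup 208.192.0.1: bits 110100001100000 walk d0:H4→d1:-→d2:-→d3:-→d4:-→d5:-→d6:-→d7:-→d8:-→d9:-→d10:-→d11:-→d12:-→d13:-→d14:-→d15:H1 -> H1
  add 51.248.224.0/20 -> H1 at depth 20
  add 51.240.0.0/12 -> H3 at depth 12
  add 0.0.0.0/0 -> H0 at depth 0
  add 208.192.0.0/16 -> H1 at depth 16
  add 208.192.0.0/16 -> H0 at depth 16
  add 51.248.192.0/18 -> H1 at depth 18
  add 0.0.0.0/0 -> H3 at depth 0
  add 208.192.0.0/12 -> H3 at depth 12
  lookup 208.192.6.128: bits 1101000011000000 walk d0:H3→d1:-→d2:-→d3:-→d4:-→d5:-→d6:-→d7:-→d8:-→d9:-→d10:-→d11:-→d12:H3→d13:-→d14:-→d15:H1→d16:H0 -> H0
  add 208.192.0.0/13 -> H4 at depth 13
  lookup 208.192.0.5: bits 1101000011000000 walk d0:H3→d1:-→d2:-→d3:-→d4:-→d5:-→d6:-→d7:-→d8:-→d9:-→d10:-→d11:-→d12:H3→d13:H4→d14:-→d15:H1→d16:H0 -> H0
  lookup 208.192.0.0: bits 1101000011000000 walk d0:H3→d1:-→d2:-→d3:-→d4:-→d5:-→d6:-→d7:-→d8:-→d9:-→d10:-→d11:-→d12:H3→d13:H4→d14:-→d15:H1→d16:H0 -> H0
  add 208.192.0.0/13 -> H4 at depth 13
  del 0.0.0.0/0 (clear depth 0)
  add 208.192.203.0/24 -> H4 at depth 24
  lookup 51.240.248.137: bits 001100111111 walk d0:-→d1:-→d2:-→d3:-→d4:-→d5:-→d6:-→d7:-→d8:H2→d9:-→d10:-→d11:-→d12:H3 -> H3
  lookup 100.209.238.122: bits 0 walk d0:-→d1:- -> no-route
  lookup 208.192.0.52: bits 1101000011000000 walk d0:-→d1:-→d2:-→d3:-→d4:-→d5:-→d6:-→d7:-→d8:-→d9:-→d10:-→d11:-→d12:H3→d13:H4→d14:-→d15:H1→d16:H0 -> H0
  add 208.192.203.144/28 -> H1 at depth 28
  lookup 51.240.0.9: bits 001100111111 walk d0:-→d1:-→d2:-→d3:-→d4:-→d5:-→d6:-→d7:-→d8:H2→d9:-→d10:-→d11:-→d12:H3 -> H3
  lookup 208.192.5.129: bits 1101000011000000 walk d0:-→d1:-→d2:-→d3:-→d4:-→d5:-→d6:-→d7:-→d8:-→d9:-→d10:-→d11:-→d12:H3→d13:H4→d14:-→d15:H1→d16:H0 -> H0

== LOOKUPS ==
["H2","H1","H0","H0","H0","H3","no-route","H0","H3","H0"]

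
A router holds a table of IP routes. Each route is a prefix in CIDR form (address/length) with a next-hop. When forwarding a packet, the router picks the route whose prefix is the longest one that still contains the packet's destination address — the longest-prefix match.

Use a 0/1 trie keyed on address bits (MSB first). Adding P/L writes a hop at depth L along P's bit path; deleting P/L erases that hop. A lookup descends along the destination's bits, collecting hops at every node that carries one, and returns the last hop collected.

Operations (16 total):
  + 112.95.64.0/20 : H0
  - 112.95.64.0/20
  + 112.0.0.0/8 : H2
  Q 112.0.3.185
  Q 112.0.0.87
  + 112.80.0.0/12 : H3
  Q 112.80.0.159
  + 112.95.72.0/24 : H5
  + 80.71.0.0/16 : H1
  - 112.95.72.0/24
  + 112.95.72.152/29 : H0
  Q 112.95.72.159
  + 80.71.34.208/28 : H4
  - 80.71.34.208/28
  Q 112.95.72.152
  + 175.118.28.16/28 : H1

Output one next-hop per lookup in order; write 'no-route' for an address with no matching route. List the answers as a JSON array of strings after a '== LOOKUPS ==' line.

Trace:
  + 112.95.64.0/20 (H0) depth=20
  del 112.95.64.0/20 (clear depth 20)
  + 112.0.0.0/8 (H2) depth=8
  Q 112.0.3.185: descend 011100000 ; hops seen [H2] ; pick H2
  Q 112.0.0.87: descend 011100000 ; hops seen [H2] ; pick H2
  + 112.80.0.0/12 (H3) depth=12
  Q 112.80.0.159: descend 011100000101 ; hops seen [H2,H3] ; pick H3
  + 112.95.72.0/24 (H5) depth=24
  + 80.71.0.0/16 (H1) depth=16
  del 112.95.72.0/24 (clear depth 24)
  + 112.95.72.152/29 (H0) depth=29
  Q 112.95.72.159: descend 01110000010111110100100010011 ; hops seen [H2,H3,H0] ; pick H0
  + 80.71.34.208/28 (H4) depth=28
  del 80.71.34.208/28 (clear depth 28)
  Q 112.95.72.152: descend 01110000010111110100100010011 ; hops seen [H2,H3,H0] ; pick H0
  + 175.118.28.16/28 (H1) depth=28

== LOOKUPS ==
["H2","H2","H3","H0","H0"]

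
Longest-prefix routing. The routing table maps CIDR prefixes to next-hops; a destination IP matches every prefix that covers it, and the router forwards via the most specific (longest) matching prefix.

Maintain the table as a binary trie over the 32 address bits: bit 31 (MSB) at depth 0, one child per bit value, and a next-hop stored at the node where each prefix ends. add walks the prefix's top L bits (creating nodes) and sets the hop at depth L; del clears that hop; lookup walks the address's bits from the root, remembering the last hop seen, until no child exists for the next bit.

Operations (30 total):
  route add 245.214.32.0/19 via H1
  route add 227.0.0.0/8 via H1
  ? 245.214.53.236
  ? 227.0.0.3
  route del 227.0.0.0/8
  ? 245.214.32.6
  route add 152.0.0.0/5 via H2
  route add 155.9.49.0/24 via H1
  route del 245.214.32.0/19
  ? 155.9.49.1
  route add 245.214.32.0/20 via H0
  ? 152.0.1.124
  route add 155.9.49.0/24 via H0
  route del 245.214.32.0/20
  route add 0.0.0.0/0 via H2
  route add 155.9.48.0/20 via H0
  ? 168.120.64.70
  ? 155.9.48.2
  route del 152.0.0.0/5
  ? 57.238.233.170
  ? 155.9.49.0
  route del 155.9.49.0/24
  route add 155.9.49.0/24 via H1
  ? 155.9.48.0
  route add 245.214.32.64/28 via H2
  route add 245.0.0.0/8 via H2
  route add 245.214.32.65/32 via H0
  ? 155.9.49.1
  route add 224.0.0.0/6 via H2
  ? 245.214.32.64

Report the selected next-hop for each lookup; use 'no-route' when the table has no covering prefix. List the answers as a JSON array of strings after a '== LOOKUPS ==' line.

Apply in order:
  add 245.214.32.0/19 -> H1 at depth 19
  add 227.0.0.0/8 -> H1 at depth 8
  Q 245.214.53.236: descend 1111010111010110001 ; hops seen [H1] ; pick H1
  Q 227.0.0.3: descend 11100011 ; hops seen [H1] ; pick H1
  - 227.0.0.0/8 clear@8
  Q 245.214.32.6: descend 1111010111010110001 ; hops seen [H1] ; pick H1
  add 152.0.0.0/5 -> H2 at depth 5
  add 155.9.49.0/24 -> H1 at depth 24
  - 245.214.32.0/19 clear@19
  Q 155.9.49.1: descend 100110110000100100110001 ; hops seen [H2,H1] ; pick H1
  add 245.214.32.0/20 -> H0 at depth 20
  Q 152.0.1.124: descend 100110 ; hops seen [H2] ; pick H2
  add 155.9.49.0/24 -> H0 at depth 24
  - 245.214.32.0/20 clear@20
  add 0.0.0.0/0 -> H2 at depth 0
  add 155.9.48.0/20 -> H0 at depth 20
  Q 168.120.64.70: descend 10 ; hops seen [H2] ; pick H2
  Q 155.9.48.2: descend 10011011000010010011000 ; hops seen [H2,H2,H0] ; pick H0
  - 152.0.0.0/5 clear@5
  Q 57.238.233.170: descend ε ; hops seen [H2] ; pick H2
  Q 155.9.49.0: descend 100110110000100100110001 ; hops seen [H2,H0,H0] ; pick H0
  - 155.9.49.0/24 clear@24
  add 155.9.49.0/24 -> H1 at depth 24
  Q 155.9.48.0: descend 10011011000010010011000 ; hops seen [H2,H0] ; pick H0
  add 245.214.32.64/28 -> H2 at depth 28
  add 245.0.0.0/8 -> H2 at depth 8
  add 245.214.32.65/32 -> H0 at depth 32
  Q 155.9.49.1: descend 100110110000100100110001 ; hops seen [H2,H0,H1] ; pick H1
  add 224.0.0.0/6 -> H2 at depth 6
  Q 245.214.32.64: descend 1111010111010110001000000100000 ; hops seen [H2,H2,H2] ; pick H2

== LOOKUPS ==
["H1","H1","H1","H1","H2","H2","H0","H2","H0","H0","H1","H2"]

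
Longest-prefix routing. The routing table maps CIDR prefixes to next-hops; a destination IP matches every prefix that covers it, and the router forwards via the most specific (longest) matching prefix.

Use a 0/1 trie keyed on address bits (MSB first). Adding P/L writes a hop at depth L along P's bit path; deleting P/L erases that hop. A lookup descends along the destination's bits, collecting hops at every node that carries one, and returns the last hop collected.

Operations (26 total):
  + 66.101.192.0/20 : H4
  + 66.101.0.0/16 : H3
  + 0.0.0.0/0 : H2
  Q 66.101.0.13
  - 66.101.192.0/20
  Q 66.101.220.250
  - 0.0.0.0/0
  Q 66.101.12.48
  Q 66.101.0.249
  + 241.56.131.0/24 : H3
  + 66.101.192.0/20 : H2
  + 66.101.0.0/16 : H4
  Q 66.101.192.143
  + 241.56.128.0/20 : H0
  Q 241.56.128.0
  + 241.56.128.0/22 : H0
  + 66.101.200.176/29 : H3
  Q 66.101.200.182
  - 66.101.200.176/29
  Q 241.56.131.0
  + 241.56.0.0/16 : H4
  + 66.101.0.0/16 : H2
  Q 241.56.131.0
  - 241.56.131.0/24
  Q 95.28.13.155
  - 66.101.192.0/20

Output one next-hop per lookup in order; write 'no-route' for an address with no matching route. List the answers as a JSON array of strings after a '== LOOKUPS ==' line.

Trace:
  + 66.101.192.0/20 (H4) depth=20
  + 66.101.0.0/16 (H3) depth=16
  + 0.0.0.0/0 (H2) depth=0
  ? 66.101.0.13  path d0:H2→d1:-→d2:-→d3:-→d4:-→d5:-→d6:-→d7:-→d8:-→d9:-→d10:-→d11:-→d12:-→d13:-→d14:-→d15:-→d16:H3  best=H3
  - 66.101.192.0/20 clear@20
  ? 66.101.220.250  path d0:H2→d1:-→d2:-→d3:-→d4:-→d5:-→d6:-→d7:-→d8:-→d9:-→d10:-→d11:-→d12:-→d13:-→d14:-→d15:-→d16:H3→d17:-→d18:-→d19:-  best=H3
  - 0.0.0.0/0 clear@0
  ? 66.101.12.48  path d0:-→d1:-→d2:-→d3:-→d4:-→d5:-→d6:-→d7:-→d8:-→d9:-→d10:-→d11:-→d12:-→d13:-→d14:-→d15:-→d16:H3  best=H3
  ? 66.101.0.249  path d0:-→d1:-→d2:-→d3:-→d4:-→d5:-→d6:-→d7:-→d8:-→d9:-→d10:-→d11:-→d12:-→d13:-→d14:-→d15:-→d16:H3  best=H3
  + 241.56.131.0/24 (H3) depth=24
  + 66.101.192.0/20 (H2) depth=20
  + 66.101.0.0/16 (H4) depth=16
  ? 66.101.192.143  path d0:-→d1:-→d2:-→d3:-→d4:-→d5:-→d6:-→d7:-→d8:-→d9:-→d10:-→d11:-→d12:-→d13:-→d14:-→d15:-→d16:H4→d17:-→d18:-→d19:-→d20:H2  best=H2
  + 241.56.128.0/20 (H0) depth=20
  ? 241.56.128.0  path d0:-→d1:-→d2:-→d3:-→d4:-→d5:-→d6:-→d7:-→d8:-→d9:-→d10:-→d11:-→d12:-→d13:-→d14:-→d15:-→d16:-→d17:-→d18:-→d19:-→d20:H0→d21:-→d22:-  best=H0
  + 241.56.128.0/22 (H0) depth=22
  + 66.101.200.176/29 (H3) depth=29
  ? 66.101.200.182  path d0:-→d1:-→d2:-→d3:-→d4:-→d5:-→d6:-→d7:-→d8:-→d9:-→d10:-→d11:-→d12:-→d13:-→d14:-→d15:-→d16:H4→d17:-→d18:-→d19:-→d20:H2→d21:-→d22:-→d23:-→d24:-→d25:-→d26:-→d27:-→d28:-→d29:H3  best=H3
  - 66.101.200.176/29 clear@29
  ? 241.56.131.0  path d0:-→d1:-→d2:-→d3:-→d4:-→d5:-→d6:-→d7:-→d8:-→d9:-→d10:-→d11:-→d12:-→d13:-→d14:-→d15:-→d16:-→d17:-→d18:-→d19:-→d20:H0→d21:-→d22:H0→d23:-→d24:H3  best=H3
  + 241.56.0.0/16 (H4) depth=16
  + 66.101.0.0/16 (H2) depth=16
  ? 241.56.131.0  path d0:-→d1:-→d2:-→d3:-→d4:-→d5:-→d6:-→d7:-→d8:-→d9:-→d10:-→d11:-→d12:-→d13:-→d14:-→d15:-→d16:H4→d17:-→d18:-→d19:-→d20:H0→d21:-→d22:H0→d23:-→d24:H3  best=H3
  - 241.56.131.0/24 clear@24
  ? 95.28.13.155  path d0:-→d1:-→d2:-→d3:-  best=no-route
  - 66.101.192.0/20 clear@20

== LOOKUPS ==
["H3","H3","H3","H3","H2","H0","H3","H3","H3","no-route"]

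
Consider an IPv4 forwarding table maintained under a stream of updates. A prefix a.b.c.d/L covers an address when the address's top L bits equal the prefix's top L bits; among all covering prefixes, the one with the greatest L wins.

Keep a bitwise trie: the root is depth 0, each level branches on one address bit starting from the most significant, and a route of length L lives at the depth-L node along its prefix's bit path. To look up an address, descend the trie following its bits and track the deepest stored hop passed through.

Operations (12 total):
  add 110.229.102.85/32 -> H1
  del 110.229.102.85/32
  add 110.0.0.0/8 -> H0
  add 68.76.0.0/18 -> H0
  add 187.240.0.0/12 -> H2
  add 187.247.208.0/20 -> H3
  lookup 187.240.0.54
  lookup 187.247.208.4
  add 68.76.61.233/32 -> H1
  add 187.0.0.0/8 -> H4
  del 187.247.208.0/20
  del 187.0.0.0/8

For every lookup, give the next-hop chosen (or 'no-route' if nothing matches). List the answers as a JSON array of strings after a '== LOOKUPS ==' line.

Process each operation:
  + 110.229.102.85/32 (H1) depth=32
  del 110.229.102.85/32 (clear depth 32)
  + 110.0.0.0/8 (H0) depth=8
  + 68.76.0.0/18 (H0) depth=18
  + 187.240.0.0/12 (H2) depth=12
  + 187.247.208.0/20 (H3) depth=20
  ? 187.240.0.54  path d0:-→d1:-→d2:-→d3:-→d4:-→d5:-→d6:-→d7:-→d8:-→d9:-→d10:-→d11:-→d12:H2→d13:-  best=H2
  ? 187.247.208.4  path d0:-→d1:-→d2:-→d3:-→d4:-→d5:-→d6:-→d7:-→d8:-→d9:-→d10:-→d11:-→d12:H2→d13:-→d14:-→d15:-→d16:-→d17:-→d18:-→d19:-→d20:H3  best=H3
  + 68.76.61.233/32 (H1) depth=32
  + 187.0.0.0/8 (H4) depth=8
  del 187.247.208.0/20 (clear depth 20)
  del 187.0.0.0/8 (clear depth 8)

== LOOKUPS ==
["H2","H3"]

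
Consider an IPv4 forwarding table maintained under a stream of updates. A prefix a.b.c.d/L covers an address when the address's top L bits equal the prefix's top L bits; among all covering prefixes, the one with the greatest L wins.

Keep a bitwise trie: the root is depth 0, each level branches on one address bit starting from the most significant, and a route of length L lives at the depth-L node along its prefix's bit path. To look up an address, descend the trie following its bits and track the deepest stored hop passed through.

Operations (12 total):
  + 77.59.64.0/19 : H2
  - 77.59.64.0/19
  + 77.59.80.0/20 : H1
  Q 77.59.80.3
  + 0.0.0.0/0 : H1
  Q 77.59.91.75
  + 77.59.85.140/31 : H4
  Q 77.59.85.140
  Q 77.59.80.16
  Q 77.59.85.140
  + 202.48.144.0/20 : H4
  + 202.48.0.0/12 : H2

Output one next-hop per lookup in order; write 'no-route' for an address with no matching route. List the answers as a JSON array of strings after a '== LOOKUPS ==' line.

Process each operation:
  add 77.59.64.0/19 -> H2 at depth 19
  del 77.59.64.0/19 (clear depth 19)
  add 77.59.80.0/20 -> H1 at depth 20
  lookup 77.59.80.3: bits 01001101001110110101 walk d0:-→d1:-→d2:-→d3:-→d4:-→d5:-→d6:-→d7:-→d8:-→d9:-→d10:-→d11:-→d12:-→d13:-→d14:-→d15:-→d16:-→d17:-→d18:-→d19:-→d20:H1 -> H1
  add 0.0.0.0/0 -> H1 at depth 0
  lookup 77.59.91.75: bits 01001101001110110101 walk d0:H1→d1:-→d2:-→d3:-→d4:-→d5:-→d6:-→d7:-→d8:-→d9:-→d10:-→d11:-→d12:-→d13:-→d14:-→d15:-→d16:-→d17:-→d18:-→d19:-→d20:H1 -> H1
  add 77.59.85.140/31 -> H4 at depth 31
  lookup 77.59.85.140: bits 0100110100111011010101011000110 walk d0:H1→d1:-→d2:-→d3:-→d4:-→d5:-→d6:-→d7:-→d8:-→d9:-→d10:-→d11:-→d12:-→d13:-→d14:-→d15:-→d16:-→d17:-→d18:-→d19:-→d20:H1→d21:-→d22:-→d23:-→d24:-→d25:-→d26:-→d27:-→d28:-→d29:-→d30:-→d31:H4 -> H4
  lookup 77.59.80.16: bits 010011010011101101010 walk d0:H1→d1:-→d2:-→d3:-→d4:-→d5:-→d6:-→d7:-→d8:-→d9:-→d10:-→d11:-→d12:-→d13:-→d14:-→d15:-→d16:-→d17:-→d18:-→d19:-→d20:H1→d21:- -> H1
  lookup 77.59.85.140: bits 0100110100111011010101011000110 walk d0:H1→d1:-→d2:-→d3:-→d4:-→d5:-→d6:-→d7:-→d8:-→d9:-→d10:-→d11:-→d12:-→d13:-→d14:-→d15:-→d16:-→d17:-→d18:-→d19:-→d20:H1→d21:-→d22:-→d23:-→d24:-→d25:-→d26:-→d27:-→d28:-→d29:-→d30:-→d31:H4 -> H4
  add 202.48.144.0/20 -> H4 at depth 20
  add 202.48.0.0/12 -> H2 at depth 12

== LOOKUPS ==
["H1","H1","H4","H1","H4"]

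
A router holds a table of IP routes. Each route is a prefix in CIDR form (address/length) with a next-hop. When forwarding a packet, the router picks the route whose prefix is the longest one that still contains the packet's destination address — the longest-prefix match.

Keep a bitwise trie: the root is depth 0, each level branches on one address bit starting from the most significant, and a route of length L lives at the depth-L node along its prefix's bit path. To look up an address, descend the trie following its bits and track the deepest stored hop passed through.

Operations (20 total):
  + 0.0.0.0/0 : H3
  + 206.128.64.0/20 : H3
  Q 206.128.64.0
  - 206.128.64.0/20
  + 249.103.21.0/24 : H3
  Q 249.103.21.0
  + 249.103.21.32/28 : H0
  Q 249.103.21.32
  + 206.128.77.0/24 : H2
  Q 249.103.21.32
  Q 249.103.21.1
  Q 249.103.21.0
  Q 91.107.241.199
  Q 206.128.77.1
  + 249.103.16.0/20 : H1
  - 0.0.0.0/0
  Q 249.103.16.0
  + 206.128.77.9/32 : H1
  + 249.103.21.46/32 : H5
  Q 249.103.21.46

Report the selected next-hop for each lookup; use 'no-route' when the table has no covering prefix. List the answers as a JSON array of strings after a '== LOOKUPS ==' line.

Process each operation:
  add 0.0.0.0/0 -> H3 at depth 0
  add 206.128.64.0/20 -> H3 at depth 20
  ? 206.128.64.0  path d0:H3→d1:-→d2:-→d3:-→d4:-→d5:-→d6:-→d7:-→d8:-→d9:-→d10:-→d11:-→d12:-→d13:-→d14:-→d15:-→d16:-→d17:-→d18:-→d19:-→d20:H3  best=H3
  del 206.128.64.0/20 (clear depth 20)
  add 249.103.21.0/24 -> H3 at depth 24
  ? 249.103.21.0  path d0:H3→d1:-→d2:-→d3:-→d4:-→d5:-→d6:-→d7:-→d8:-→d9:-→d10:-→d11:-→d12:-→d13:-→d14:-→d15:-→d16:-→d17:-→d18:-→d19:-→d20:-→d21:-→d22:-→d23:-→d24:H3  best=H3
  add 249.103.21.32/28 -> H0 at depth 28
  ? 249.103.21.32  path d0:H3→d1:-→d2:-→d3:-→d4:-→d5:-→d6:-→d7:-→d8:-→d9:-→d10:-→d11:-→d12:-→d13:-→d14:-→d15:-→d16:-→d17:-→d18:-→d19:-→d20:-→d21:-→d22:-→d23:-→d24:H3→d25:-→d26:-→d27:-→d28:H0  best=H0
  add 206.128.77.0/24 -> H2 at depth 24
  ? 249.103.21.32  path d0:H3→d1:-→d2:-→d3:-→d4:-→d5:-→d6:-→d7:-→d8:-→d9:-→d10:-→d11:-→d12:-→d13:-→d14:-→d15:-→d16:-→d17:-→d18:-→d19:-→d20:-→d21:-→d22:-→d23:-→d24:H3→d25:-→d26:-→d27:-→d28:H0  best=H0
  ? 249.103.21.1  path d0:H3→d1:-→d2:-→d3:-→d4:-→d5:-→d6:-→d7:-→d8:-→d9:-→d10:-→d11:-→d12:-→d13:-→d14:-→d15:-→d16:-→d17:-→d18:-→d19:-→d20:-→d21:-→d22:-→d23:-→d24:H3→d25:-→d26:-  best=H3
  ? 249.103.21.0  path d0:H3→d1:-→d2:-→d3:-→d4:-→d5:-→d6:-→d7:-→d8:-→d9:-→d10:-→d11:-→d12:-→d13:-→d14:-→d15:-→d16:-→d17:-→d18:-→d19:-→d20:-→d21:-→d22:-→d23:-→d24:H3→d25:-→d26:-  best=H3
  ? 91.107.241.199  path d0:H3  best=H3
  ? 206.128.77.1  path d0:H3→d1:-→d2:-→d3:-→d4:-→d5:-→d6:-→d7:-→d8:-→d9:-→d10:-→d11:-→d12:-→d13:-→d14:-→d15:-→d16:-→d17:-→d18:-→d19:-→d20:-→d21:-→d22:-→d23:-→d24:H2  best=H2
  add 249.103.16.0/20 -> H1 at depth 20
  del 0.0.0.0/0 (clear depth 0)
  ? 249.103.16.0  path d0:-→d1:-→d2:-→d3:-→d4:-→d5:-→d6:-→d7:-→d8:-→d9:-→d10:-→d11:-→d12:-→d13:-→d14:-→d15:-→d16:-→d17:-→d18:-→d19:-→d20:H1→d21:-  best=H1
  add 206.128.77.9/32 -> H1 at depth 32
  add 249.103.21.46/32 -> H5 at depth 32
  ? 249.103.21.46  path d0:-→d1:-→d2:-→d3:-→d4:-→d5:-→d6:-→d7:-→d8:-→d9:-→d10:-→d11:-→d12:-→d13:-→d14:-→d15:-→d16:-→d17:-→d18:-→d19:-→d20:H1→d21:-→d22:-→d23:-→d24:H3→d25:-→d26:-→d27:-→d28:H0→d29:-→d30:-→d31:-→d32:H5  best=H5

== LOOKUPS ==
["H3","H3","H0","H0","H3","H3","H3","H2","H1","H5"]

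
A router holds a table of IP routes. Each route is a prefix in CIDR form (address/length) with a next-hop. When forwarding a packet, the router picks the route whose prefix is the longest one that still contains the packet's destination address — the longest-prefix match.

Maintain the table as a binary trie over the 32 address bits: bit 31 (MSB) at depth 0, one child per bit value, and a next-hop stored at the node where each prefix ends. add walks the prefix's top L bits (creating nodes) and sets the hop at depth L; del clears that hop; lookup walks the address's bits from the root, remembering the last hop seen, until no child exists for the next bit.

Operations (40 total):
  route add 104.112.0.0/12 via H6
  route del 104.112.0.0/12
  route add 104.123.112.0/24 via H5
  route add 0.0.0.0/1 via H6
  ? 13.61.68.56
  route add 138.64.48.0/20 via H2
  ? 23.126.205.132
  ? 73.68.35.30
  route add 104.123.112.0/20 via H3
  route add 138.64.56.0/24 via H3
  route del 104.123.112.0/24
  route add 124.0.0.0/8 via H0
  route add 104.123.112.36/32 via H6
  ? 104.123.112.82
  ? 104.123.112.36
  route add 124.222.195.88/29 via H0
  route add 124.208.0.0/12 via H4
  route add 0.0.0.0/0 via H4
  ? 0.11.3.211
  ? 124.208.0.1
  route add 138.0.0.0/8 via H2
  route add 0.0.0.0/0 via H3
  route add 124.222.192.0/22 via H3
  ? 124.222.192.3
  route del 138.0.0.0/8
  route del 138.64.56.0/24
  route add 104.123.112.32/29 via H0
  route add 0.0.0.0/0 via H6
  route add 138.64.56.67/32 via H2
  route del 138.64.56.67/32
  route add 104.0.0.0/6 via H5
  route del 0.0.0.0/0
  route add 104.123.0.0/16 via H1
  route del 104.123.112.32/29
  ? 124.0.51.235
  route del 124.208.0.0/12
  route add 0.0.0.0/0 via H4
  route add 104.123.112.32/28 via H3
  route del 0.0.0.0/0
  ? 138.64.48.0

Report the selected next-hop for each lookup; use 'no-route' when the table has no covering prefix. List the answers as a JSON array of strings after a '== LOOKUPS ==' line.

Process each operation:
  + 104.112.0.0/12 (H6) depth=12
  del 104.112.0.0/12 (clear depth 12)
  + 104.123.112.0/24 (H5) depth=24
  + 0.0.0.0/1 (H6) depth=1
  ? 13.61.68.56  path d0:-→d1:H6  best=H6
  + 138.64.48.0/20 (H2) depth=20
  ? 23.126.205.132  path d0:-→d1:H6  best=H6
  ? 73.68.35.30  path d0:-→d1:H6→d2:-  best=H6
  + 104.123.112.0/20 (H3) depth=20
  + 138.64.56.0/24 (H3) depth=24
  del 104.123.112.0/24 (clear depth 24)
  + 124.0.0.0/8 (H0) depth=8
  + 104.123.112.36/32 (H6) depth=32
  ? 104.123.112.82  path d0:-→d1:H6→d2:-→d3:-→d4:-→d5:-→d6:-→d7:-→d8:-→d9:-→d10:-→d11:-→d12:-→d13:-→d14:-→d15:-→d16:-→d17:-→d18:-→d19:-→d20:H3→d21:-→d22:-→d23:-→d24:-→d25:-  best=H3
  ? 104.123.112.36  path d0:-→d1:H6→d2:-→d3:-→d4:-→d5:-→d6:-→d7:-→d8:-→d9:-→d10:-→d11:-→d12:-→d13:-→d14:-→d15:-→d16:-→d17:-→d18:-→d19:-→d20:H3→d21:-→d22:-→d23:-→d24:-→d25:-→d26:-→d27:-→d28:-→d29:-→d30:-→d31:-→d32:H6  best=H6
  + 124.222.195.88/29 (H0) depth=29
  + 124.208.0.0/12 (H4) depth=12
  + 0.0.0.0/0 (H4) depth=0
  ? 0.11.3.211  path d0:H4→d1:H6  best=H6
  ? 124.208.0.1  path d0:H4→d1:H6→d2:-→d3:-→d4:-→d5:-→d6:-→d7:-→d8:H0→d9:-→d10:-→d11:-→d12:H4  best=H4
  + 138.0.0.0/8 (H2) depth=8
  + 0.0.0.0/0 (H3) depth=0
  + 124.222.192.0/22 (H3) depth=22
  ? 124.222.192.3  path d0:H3→d1:H6→d2:-→d3:-→d4:-→d5:-→d6:-→d7:-→d8:H0→d9:-→d10:-→d11:-→d12:H4→d13:-→d14:-→d15:-→d16:-→d17:-→d18:-→d19:-→d20:-→d21:-→d22:H3  best=H3
  del 138.0.0.0/8 (clear depth 8)
  del 138.64.56.0/24 (clear depth 24)
  + 104.123.112.32/29 (H0) depth=29
  + 0.0.0.0/0 (H6) depth=0
  + 138.64.56.67/32 (H2) depth=32
  del 138.64.56.67/32 (clear depth 32)
  + 104.0.0.0/6 (H5) depth=6
  del 0.0.0.0/0 (clear depth 0)
  + 104.123.0.0/16 (H1) depth=16
  del 104.123.112.32/29 (clear depth 29)
  ? 124.0.51.235  path d0:-→d1:H6→d2:-→d3:-→d4:-→d5:-→d6:-→d7:-→d8:H0  best=H0
  del 124.208.0.0/12 (clear depth 12)
  + 0.0.0.0/0 (H4) depth=0
  + 104.123.112.32/28 (H3) depth=28
  del 0.0.0.0/0 (clear depth 0)
  ? 138.64.48.0  path d0:-→d1:-→d2:-→d3:-→d4:-→d5:-→d6:-→d7:-→d8:-→d9:-→d10:-→d11:-→d12:-→d13:-→d14:-→d15:-→d16:-→d17:-→d18:-→d19:-→d20:H2  best=H2

== LOOKUPS ==
["H6","H6","H6","H3","H6","H6","H4","H3","H0","H2"]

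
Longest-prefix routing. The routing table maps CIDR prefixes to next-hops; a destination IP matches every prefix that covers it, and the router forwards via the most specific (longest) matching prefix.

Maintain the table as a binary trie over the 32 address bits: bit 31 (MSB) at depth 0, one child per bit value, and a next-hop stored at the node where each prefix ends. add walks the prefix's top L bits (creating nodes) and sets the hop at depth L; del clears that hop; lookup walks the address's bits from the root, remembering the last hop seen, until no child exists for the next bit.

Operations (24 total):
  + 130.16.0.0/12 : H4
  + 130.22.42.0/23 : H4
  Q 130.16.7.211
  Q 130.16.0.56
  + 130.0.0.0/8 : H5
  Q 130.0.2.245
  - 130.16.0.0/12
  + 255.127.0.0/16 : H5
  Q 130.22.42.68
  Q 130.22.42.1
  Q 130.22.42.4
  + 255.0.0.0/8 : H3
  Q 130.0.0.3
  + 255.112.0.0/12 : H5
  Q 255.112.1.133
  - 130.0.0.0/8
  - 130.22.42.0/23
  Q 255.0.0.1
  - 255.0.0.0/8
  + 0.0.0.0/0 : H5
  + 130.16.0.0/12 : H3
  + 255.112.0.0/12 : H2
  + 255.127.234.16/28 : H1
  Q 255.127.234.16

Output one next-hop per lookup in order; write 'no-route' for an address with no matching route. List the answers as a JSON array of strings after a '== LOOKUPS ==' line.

Trace:
  + 130.16.0.0/12 (H4) depth=12
  + 130.22.42.0/23 (H4) depth=23
  Q 130.16.7.211: descend 1000001000010 ; hops seen [H4] ; pick H4
  Q 130.16.0.56: descend 1000001000010 ; hops seen [H4] ; pick H4
  + 130.0.0.0/8 (H5) depth=8
  Q 130.0.2.245: descend 10000010000 ; hops seen [H5] ; pick H5
  del 130.16.0.0/12 (clear depth 12)
  + 255.127.0.0/16 (H5) depth=16
  Q 130.22.42.68: descend 10000010000101100010101 ; hops seen [H5,H4] ; pick H4
  Q 130.22.42.1: descend 10000010000101100010101 ; hops seen [H5,H4] ; pick H4
  Q 130.22.42.4: descend 10000010000101100010101 ; hops seen [H5,H4] ; pick H4
  + 255.0.0.0/8 (H3) depth=8
  Q 130.0.0.3: descend 10000010000 ; hops seen [H5] ; pick H5
  + 255.112.0.0/12 (H5) depth=12
  Q 255.112.1.133: descend 111111110111 ; hops seen [H3,H5] ; pick H5
  del 130.0.0.0/8 (clear depth 8)
  del 130.22.42.0/23 (clear depth 23)
  Q 255.0.0.1: descend 111111110 ; hops seen [H3] ; pick H3
  del 255.0.0.0/8 (clear depth 8)
  + 0.0.0.0/0 (H5) depth=0
  + 130.16.0.0/12 (H3) depth=12
  + 255.112.0.0/12 (H2) depth=12
  + 255.127.234.16/28 (H1) depth=28
  Q 255.127.234.16: descend 1111111101111111111010100001 ; hops seen [H5,H2,H5,H1] ; pick H1

== LOOKUPS ==
["H4","H4","H5","H4","H4","H4","H5","H5","H3","H1"]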